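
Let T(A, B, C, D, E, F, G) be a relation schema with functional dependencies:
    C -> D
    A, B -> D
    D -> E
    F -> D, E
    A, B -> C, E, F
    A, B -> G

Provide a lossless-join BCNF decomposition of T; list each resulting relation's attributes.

{A, B, C, F, G}; {C, D}; {D, E}

Candidate key of the original relation: {A, B}.
In {A, B, C, D, E, F, G}, {C} is not a superkey ({C}⁺ restricted to this set is {C, D, E}), so split on C -> D, E into {C, D, E} and {A, B, C, F, G}.
In {C, D, E}, {D} is not a superkey ({D}⁺ restricted to this set is {D, E}), so split on D -> E into {D, E} and {C, D}.
{D, E} is in BCNF.
{C, D} is in BCNF.
{A, B, C, F, G} is in BCNF.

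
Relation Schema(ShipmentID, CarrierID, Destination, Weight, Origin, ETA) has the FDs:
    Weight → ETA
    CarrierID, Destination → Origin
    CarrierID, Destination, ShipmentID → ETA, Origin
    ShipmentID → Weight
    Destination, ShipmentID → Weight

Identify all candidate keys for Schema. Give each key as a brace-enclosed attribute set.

{CarrierID, Destination, ShipmentID}

Attributes never on any right-hand side: {CarrierID, Destination, ShipmentID} — every candidate key must contain all of them.
{CarrierID, Destination, ShipmentID}⁺ = {CarrierID, Destination, ETA, Origin, ShipmentID, Weight} — all of the relation — so {CarrierID, Destination, ShipmentID} is a candidate key.
No other minimal set has full closure, so this is the only candidate key.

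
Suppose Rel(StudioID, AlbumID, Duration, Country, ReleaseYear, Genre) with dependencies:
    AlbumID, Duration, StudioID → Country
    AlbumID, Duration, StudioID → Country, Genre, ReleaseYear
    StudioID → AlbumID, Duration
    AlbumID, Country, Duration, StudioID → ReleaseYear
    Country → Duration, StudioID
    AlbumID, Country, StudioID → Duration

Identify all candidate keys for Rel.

{Country}, {StudioID}

{Country}⁺ = {AlbumID, Country, Duration, Genre, ReleaseYear, StudioID}, which is every attribute, so {Country} is a candidate key.
{StudioID}⁺ = {AlbumID, Country, Duration, Genre, ReleaseYear, StudioID}, which is every attribute, so {StudioID} is a candidate key.
These are minimal and exhaustive — every other superkey contains one of them.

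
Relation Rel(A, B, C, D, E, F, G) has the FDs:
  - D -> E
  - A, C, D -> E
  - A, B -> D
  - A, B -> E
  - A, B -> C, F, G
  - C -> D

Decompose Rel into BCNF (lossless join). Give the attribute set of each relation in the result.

Candidate key of the original relation: {A, B}.
Within {A, B, C, D, E, F, G}: {D}⁺ ∩ {A, B, C, D, E, F, G} = {D, E}, not the whole set, so D -> E violates BCNF; decompose into {D, E} and {A, B, C, D, F, G}.
{D, E}: every determinant is a superkey — BCNF.
Within {A, B, C, D, F, G}: {C}⁺ ∩ {A, B, C, D, F, G} = {C, D}, not the whole set, so C -> D violates BCNF; decompose into {C, D} and {A, B, C, F, G}.
{C, D}: every determinant is a superkey — BCNF.
{A, B, C, F, G}: every determinant is a superkey — BCNF.

{A, B, C, F, G}; {C, D}; {D, E}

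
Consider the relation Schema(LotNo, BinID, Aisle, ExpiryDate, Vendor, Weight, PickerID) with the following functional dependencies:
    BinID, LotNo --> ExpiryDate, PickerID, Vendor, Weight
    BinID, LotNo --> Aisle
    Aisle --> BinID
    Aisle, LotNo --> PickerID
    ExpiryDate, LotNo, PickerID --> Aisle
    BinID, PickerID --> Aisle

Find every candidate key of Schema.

No FD produces {LotNo}, so it must be in every candidate key.
{Aisle, LotNo} is a candidate key since {Aisle, LotNo}⁺ = {Aisle, BinID, ExpiryDate, LotNo, PickerID, Vendor, Weight} covers every attribute.
{BinID, LotNo} is a candidate key since {BinID, LotNo}⁺ = {Aisle, BinID, ExpiryDate, LotNo, PickerID, Vendor, Weight} covers every attribute.
{ExpiryDate, LotNo, PickerID} is a candidate key since {ExpiryDate, LotNo, PickerID}⁺ = {Aisle, BinID, ExpiryDate, LotNo, PickerID, Vendor, Weight} covers every attribute.
Any other superkey properly contains one of these, so there are no further candidate keys.

{Aisle, LotNo}, {BinID, LotNo}, {ExpiryDate, LotNo, PickerID}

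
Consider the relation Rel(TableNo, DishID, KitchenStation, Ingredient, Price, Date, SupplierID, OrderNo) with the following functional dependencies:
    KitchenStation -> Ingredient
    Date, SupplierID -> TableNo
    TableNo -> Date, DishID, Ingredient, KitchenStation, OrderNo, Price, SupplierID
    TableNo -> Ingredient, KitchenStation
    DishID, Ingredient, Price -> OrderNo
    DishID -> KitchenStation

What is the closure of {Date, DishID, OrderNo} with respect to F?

{Date, DishID, Ingredient, KitchenStation, OrderNo}

Start with {Date, DishID, OrderNo}.
DishID -> KitchenStation applies; add {KitchenStation} → now {Date, DishID, KitchenStation, OrderNo}.
KitchenStation -> Ingredient applies; add {Ingredient} → now {Date, DishID, Ingredient, KitchenStation, OrderNo}.
No further FD applies.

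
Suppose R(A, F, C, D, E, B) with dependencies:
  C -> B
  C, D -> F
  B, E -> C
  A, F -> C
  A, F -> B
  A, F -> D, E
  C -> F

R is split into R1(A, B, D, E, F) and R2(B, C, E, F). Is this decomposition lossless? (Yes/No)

Yes

Common attributes: {B, E, F}; their closure is {B, C, E, F}.
R2 is contained in that closure, so R1 ∩ R2 -> R2 holds and the join is lossless.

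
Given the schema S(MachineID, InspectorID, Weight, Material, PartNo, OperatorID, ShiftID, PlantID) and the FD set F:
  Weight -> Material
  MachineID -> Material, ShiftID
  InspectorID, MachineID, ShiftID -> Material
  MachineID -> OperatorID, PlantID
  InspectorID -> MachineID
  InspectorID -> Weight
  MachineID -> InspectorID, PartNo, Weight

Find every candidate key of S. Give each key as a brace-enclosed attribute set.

Closure of {InspectorID} is {InspectorID, MachineID, Material, OperatorID, PartNo, PlantID, ShiftID, Weight}, the whole schema; {InspectorID} is a candidate key.
Closure of {MachineID} is {InspectorID, MachineID, Material, OperatorID, PartNo, PlantID, ShiftID, Weight}, the whole schema; {MachineID} is a candidate key.
These are minimal and exhaustive — every other superkey contains one of them.

{InspectorID}, {MachineID}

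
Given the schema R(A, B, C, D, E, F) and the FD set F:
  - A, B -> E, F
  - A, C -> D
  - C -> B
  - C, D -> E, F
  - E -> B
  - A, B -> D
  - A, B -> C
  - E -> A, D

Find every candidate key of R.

Closure of {E} is {A, B, C, D, E, F}, the whole schema; {E} is a candidate key.
Closure of {A, B} is {A, B, C, D, E, F}, the whole schema; {A, B} is a candidate key.
Closure of {A, C} is {A, B, C, D, E, F}, the whole schema; {A, C} is a candidate key.
Closure of {C, D} is {A, B, C, D, E, F}, the whole schema; {C, D} is a candidate key.
These are minimal and exhaustive — every other superkey contains one of them.

{A, B}, {A, C}, {C, D}, {E}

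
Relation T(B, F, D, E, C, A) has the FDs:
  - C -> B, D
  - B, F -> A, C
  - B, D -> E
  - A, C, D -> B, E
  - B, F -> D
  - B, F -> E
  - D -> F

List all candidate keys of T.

{B, D}, {B, F}, {C}

Closure of {C} is {A, B, C, D, E, F}, the whole schema; {C} is a candidate key.
Closure of {B, D} is {A, B, C, D, E, F}, the whole schema; {B, D} is a candidate key.
Closure of {B, F} is {A, B, C, D, E, F}, the whole schema; {B, F} is a candidate key.
No proper subset of any of these is a key, and no other minimal superkey exists.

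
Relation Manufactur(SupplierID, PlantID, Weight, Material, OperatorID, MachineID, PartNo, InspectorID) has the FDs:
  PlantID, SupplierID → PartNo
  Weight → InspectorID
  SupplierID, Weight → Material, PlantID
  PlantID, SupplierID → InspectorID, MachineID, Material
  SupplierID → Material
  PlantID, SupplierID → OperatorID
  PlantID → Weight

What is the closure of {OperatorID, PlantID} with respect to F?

Start with {OperatorID, PlantID}.
PlantID → Weight applies; add {Weight} → now {OperatorID, PlantID, Weight}.
Weight → InspectorID applies; add {InspectorID} → now {InspectorID, OperatorID, PlantID, Weight}.
No further FD applies.

{InspectorID, OperatorID, PlantID, Weight}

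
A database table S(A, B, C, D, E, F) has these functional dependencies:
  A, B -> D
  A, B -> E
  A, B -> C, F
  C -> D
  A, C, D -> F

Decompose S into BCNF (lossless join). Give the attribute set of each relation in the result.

{A, B, C, E}; {A, C, F}; {C, D}

Candidate key of the original relation: {A, B}.
Within {A, B, C, D, E, F}: {C}⁺ ∩ {A, B, C, D, E, F} = {C, D}, not the whole set, so C -> D violates BCNF; decompose into {C, D} and {A, B, C, E, F}.
{C, D}: every determinant is a superkey — BCNF.
Within {A, B, C, E, F}: {A, C}⁺ ∩ {A, B, C, E, F} = {A, C, F}, not the whole set, so A, C -> F violates BCNF; decompose into {A, C, F} and {A, B, C, E}.
{A, C, F}: every determinant is a superkey — BCNF.
{A, B, C, E}: every determinant is a superkey — BCNF.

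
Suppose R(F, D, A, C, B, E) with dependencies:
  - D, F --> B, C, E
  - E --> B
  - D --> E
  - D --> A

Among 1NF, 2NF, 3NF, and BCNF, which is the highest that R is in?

Candidate key: {D, F}. Prime attributes: {D, F}.
E --> B: {E}⁺ = {B, E}, which is not all of the attributes, so the left side is not a superkey — BCNF is violated.
E --> B determines the non-prime attribute {B} from a non-superkey — 3NF is violated.
The proper key subset {D} of {D, F} determines non-prime {A, B, E}, so the relation is not even in 2NF.

1NF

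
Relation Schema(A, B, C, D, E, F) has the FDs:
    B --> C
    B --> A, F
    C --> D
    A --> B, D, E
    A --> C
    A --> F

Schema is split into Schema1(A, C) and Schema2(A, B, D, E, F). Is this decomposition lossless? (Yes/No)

Yes

The shared attributes are {A} and {A}⁺ = {A, B, C, D, E, F}.
This includes all of Schema1, so the common attributes are a superkey of Schema1 — the join is lossless.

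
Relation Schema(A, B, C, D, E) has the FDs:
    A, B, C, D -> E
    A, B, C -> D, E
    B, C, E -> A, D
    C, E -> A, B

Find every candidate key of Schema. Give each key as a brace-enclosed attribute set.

{A, B, C}, {C, E}

{C} never appears on the right of any FD, so every key must include it.
{C, E} is a candidate key since {C, E}⁺ = {A, B, C, D, E} covers every attribute.
{A, B, C} is a candidate key since {A, B, C}⁺ = {A, B, C, D, E} covers every attribute.
These are minimal and exhaustive — every other superkey contains one of them.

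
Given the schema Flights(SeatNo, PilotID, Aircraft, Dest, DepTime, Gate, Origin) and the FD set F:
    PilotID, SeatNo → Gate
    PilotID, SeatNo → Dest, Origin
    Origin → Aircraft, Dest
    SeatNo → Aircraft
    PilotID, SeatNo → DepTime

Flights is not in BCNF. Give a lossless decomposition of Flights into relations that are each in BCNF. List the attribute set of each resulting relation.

Candidate key of the original relation: {PilotID, SeatNo}.
Within {Aircraft, DepTime, Dest, Gate, Origin, PilotID, SeatNo}: {Origin}⁺ ∩ {Aircraft, DepTime, Dest, Gate, Origin, PilotID, SeatNo} = {Aircraft, Dest, Origin}, not the whole set, so Origin → Aircraft, Dest violates BCNF; decompose into {Aircraft, Dest, Origin} and {DepTime, Gate, Origin, PilotID, SeatNo}.
{Aircraft, Dest, Origin}: every determinant is a superkey — BCNF.
{DepTime, Gate, Origin, PilotID, SeatNo}: every determinant is a superkey — BCNF.

{Aircraft, Dest, Origin}; {DepTime, Gate, Origin, PilotID, SeatNo}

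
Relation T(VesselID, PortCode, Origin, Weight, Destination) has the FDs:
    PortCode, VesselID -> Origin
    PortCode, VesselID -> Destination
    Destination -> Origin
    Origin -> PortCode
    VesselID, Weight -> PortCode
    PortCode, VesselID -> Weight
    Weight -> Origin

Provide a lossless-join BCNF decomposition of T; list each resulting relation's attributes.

Candidate keys of the original relation: {Destination, VesselID}, {Origin, VesselID}, {PortCode, VesselID}, {VesselID, Weight}.
In {Destination, Origin, PortCode, VesselID, Weight}, {Destination} is not a superkey ({Destination}⁺ restricted to this set is {Destination, Origin, PortCode}), so split on Destination -> Origin, PortCode into {Destination, Origin, PortCode} and {Destination, VesselID, Weight}.
In {Destination, Origin, PortCode}, {Origin} is not a superkey ({Origin}⁺ restricted to this set is {Origin, PortCode}), so split on Origin -> PortCode into {Origin, PortCode} and {Destination, Origin}.
{Origin, PortCode} has no BCNF violation.
{Destination, Origin} has no BCNF violation.
{Destination, VesselID, Weight} has no BCNF violation.

{Destination, Origin}; {Destination, VesselID, Weight}; {Origin, PortCode}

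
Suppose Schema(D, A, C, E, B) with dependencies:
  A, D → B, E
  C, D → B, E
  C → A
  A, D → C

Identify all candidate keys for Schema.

No FD produces {D}, so it must be in every candidate key.
{A, D} is a candidate key since {A, D}⁺ = {A, B, C, D, E} covers every attribute.
{C, D} is a candidate key since {C, D}⁺ = {A, B, C, D, E} covers every attribute.
These are minimal and exhaustive — every other superkey contains one of them.

{A, D}, {C, D}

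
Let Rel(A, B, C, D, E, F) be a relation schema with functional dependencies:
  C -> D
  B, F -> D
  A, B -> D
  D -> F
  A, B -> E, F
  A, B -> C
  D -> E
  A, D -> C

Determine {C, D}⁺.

Start with {C, D}.
D -> F applies; add {F} → now {C, D, F}.
D -> E applies; add {E} → now {C, D, E, F}.
No further FD applies.

{C, D, E, F}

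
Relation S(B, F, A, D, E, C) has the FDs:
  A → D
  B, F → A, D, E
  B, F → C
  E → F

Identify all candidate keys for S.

No FD produces {B}, so it must be in every candidate key.
{B, E} is a candidate key since {B, E}⁺ = {A, B, C, D, E, F} covers every attribute.
{B, F} is a candidate key since {B, F}⁺ = {A, B, C, D, E, F} covers every attribute.
These are minimal and exhaustive — every other superkey contains one of them.

{B, E}, {B, F}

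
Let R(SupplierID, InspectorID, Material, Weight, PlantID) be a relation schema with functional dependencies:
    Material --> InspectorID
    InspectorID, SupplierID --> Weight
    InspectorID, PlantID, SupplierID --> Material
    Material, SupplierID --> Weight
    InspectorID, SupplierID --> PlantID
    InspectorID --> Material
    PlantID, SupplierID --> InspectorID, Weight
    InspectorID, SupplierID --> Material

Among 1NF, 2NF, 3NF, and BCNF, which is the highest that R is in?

Candidate keys: {InspectorID, SupplierID}, {Material, SupplierID}, {PlantID, SupplierID}. Prime attributes: {InspectorID, Material, PlantID, SupplierID}.
Material --> InspectorID breaks BCNF: {Material}⁺ = {InspectorID, Material}, so {Material} is not a superkey.
Since {InspectorID} ⊆ prime attributes and every other non-superkey FD also has a prime right side, the schema is in 3NF.

3NF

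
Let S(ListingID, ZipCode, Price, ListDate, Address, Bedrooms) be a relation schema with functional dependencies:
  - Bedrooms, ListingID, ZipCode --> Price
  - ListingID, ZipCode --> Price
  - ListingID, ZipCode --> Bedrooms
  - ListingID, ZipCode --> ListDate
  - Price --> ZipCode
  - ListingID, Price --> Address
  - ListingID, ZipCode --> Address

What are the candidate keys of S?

{ListingID, Price}, {ListingID, ZipCode}

{ListingID} never appears on the right of any FD, so every key must include it.
{ListingID, Price} is a candidate key since {ListingID, Price}⁺ = {Address, Bedrooms, ListDate, ListingID, Price, ZipCode} covers every attribute.
{ListingID, ZipCode} is a candidate key since {ListingID, ZipCode}⁺ = {Address, Bedrooms, ListDate, ListingID, Price, ZipCode} covers every attribute.
These are minimal and exhaustive — every other superkey contains one of them.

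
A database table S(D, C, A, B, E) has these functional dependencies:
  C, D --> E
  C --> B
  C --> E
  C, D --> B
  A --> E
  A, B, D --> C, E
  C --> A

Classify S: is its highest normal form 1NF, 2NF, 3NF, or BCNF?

Candidate keys: {A, B, D}, {C, D}. Prime attributes: {A, B, C, D}.
C --> B: {C}⁺ = {A, B, C, E}, which is not all of the attributes, so the left side is not a superkey — BCNF is violated.
C --> E has non-prime {E} on the right and a non-superkey on the left, so 3NF fails.
Since {C} ⊂ {C, D} and {C}⁺ ⊇ {E} with {E} non-prime, there is a partial dependency; 2NF fails.

1NF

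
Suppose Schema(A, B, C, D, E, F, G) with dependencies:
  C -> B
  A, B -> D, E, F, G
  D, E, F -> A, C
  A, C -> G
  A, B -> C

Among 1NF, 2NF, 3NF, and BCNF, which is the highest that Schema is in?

3NF

Candidate keys: {A, B}, {A, C}, {D, E, F}. Prime attributes: {A, B, C, D, E, F}.
C -> B breaks BCNF: {C}⁺ = {B, C}, so {C} is not a superkey.
Its right-hand attributes {B} are all prime, as are those of every other non-superkey FD — the relation is in 3NF.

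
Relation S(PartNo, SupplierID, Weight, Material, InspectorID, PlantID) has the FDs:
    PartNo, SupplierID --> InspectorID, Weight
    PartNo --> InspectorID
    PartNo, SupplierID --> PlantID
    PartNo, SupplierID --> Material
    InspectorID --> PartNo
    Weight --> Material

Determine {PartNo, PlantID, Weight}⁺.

{InspectorID, Material, PartNo, PlantID, Weight}

Start with {PartNo, PlantID, Weight}.
PartNo --> InspectorID applies; add {InspectorID} → now {InspectorID, PartNo, PlantID, Weight}.
Weight --> Material applies; add {Material} → now {InspectorID, Material, PartNo, PlantID, Weight}.
No further FD applies.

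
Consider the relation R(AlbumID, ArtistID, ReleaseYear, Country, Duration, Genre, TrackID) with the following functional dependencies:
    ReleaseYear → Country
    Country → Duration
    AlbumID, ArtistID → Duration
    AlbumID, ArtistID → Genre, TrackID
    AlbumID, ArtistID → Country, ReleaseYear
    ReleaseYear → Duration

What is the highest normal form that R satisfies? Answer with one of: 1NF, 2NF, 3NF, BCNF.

2NF

Candidate key: {AlbumID, ArtistID}. Prime attributes: {AlbumID, ArtistID}.
For ReleaseYear → Country we have {ReleaseYear}⁺ = {Country, Duration, ReleaseYear}; {ReleaseYear} is not a superkey, so BCNF fails.
ReleaseYear → Country determines the non-prime attribute {Country} from a non-superkey — 3NF is violated.
No proper subset of a key has a non-prime attribute in its closure, so there is no partial dependency; 2NF holds.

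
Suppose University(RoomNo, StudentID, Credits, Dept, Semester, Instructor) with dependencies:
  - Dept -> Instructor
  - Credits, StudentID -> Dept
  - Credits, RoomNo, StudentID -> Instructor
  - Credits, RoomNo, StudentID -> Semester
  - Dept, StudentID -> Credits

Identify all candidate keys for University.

No FD produces {RoomNo, StudentID}, so they must be in every candidate key.
Closure of {Credits, RoomNo, StudentID} is {Credits, Dept, Instructor, RoomNo, Semester, StudentID}, the whole schema; {Credits, RoomNo, StudentID} is a candidate key.
Closure of {Dept, RoomNo, StudentID} is {Credits, Dept, Instructor, RoomNo, Semester, StudentID}, the whole schema; {Dept, RoomNo, StudentID} is a candidate key.
No proper subset of any of these is a key, and no other minimal superkey exists.

{Credits, RoomNo, StudentID}, {Dept, RoomNo, StudentID}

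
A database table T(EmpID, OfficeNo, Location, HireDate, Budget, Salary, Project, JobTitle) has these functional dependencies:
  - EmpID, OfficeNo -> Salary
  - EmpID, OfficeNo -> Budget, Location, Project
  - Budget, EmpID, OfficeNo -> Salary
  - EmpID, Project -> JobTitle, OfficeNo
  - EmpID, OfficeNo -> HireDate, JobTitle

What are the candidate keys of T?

{EmpID, OfficeNo}, {EmpID, Project}

No FD produces {EmpID}, so it must be in every candidate key.
{EmpID, OfficeNo}⁺ = {Budget, EmpID, HireDate, JobTitle, Location, OfficeNo, Project, Salary}, which is every attribute, so {EmpID, OfficeNo} is a candidate key.
{EmpID, Project}⁺ = {Budget, EmpID, HireDate, JobTitle, Location, OfficeNo, Project, Salary}, which is every attribute, so {EmpID, Project} is a candidate key.
Any other superkey properly contains one of these, so there are no further candidate keys.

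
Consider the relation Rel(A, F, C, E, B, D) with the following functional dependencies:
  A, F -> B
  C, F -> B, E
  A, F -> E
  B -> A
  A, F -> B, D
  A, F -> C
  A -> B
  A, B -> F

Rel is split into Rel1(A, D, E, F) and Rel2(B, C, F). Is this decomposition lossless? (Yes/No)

Rel1 ∩ Rel2 = {F}; its closure under F is {F}.
Neither Rel1 nor Rel2 is contained in that closure, so the decomposition is lossy.

No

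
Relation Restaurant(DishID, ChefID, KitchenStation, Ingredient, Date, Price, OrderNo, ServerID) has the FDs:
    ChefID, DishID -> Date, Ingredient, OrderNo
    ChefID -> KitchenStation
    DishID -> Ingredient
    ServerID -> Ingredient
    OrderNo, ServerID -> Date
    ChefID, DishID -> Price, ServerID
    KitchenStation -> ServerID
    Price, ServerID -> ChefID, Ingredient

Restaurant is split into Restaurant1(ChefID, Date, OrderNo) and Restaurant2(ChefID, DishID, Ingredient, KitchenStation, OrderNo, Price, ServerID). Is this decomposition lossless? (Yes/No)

Common attributes: {ChefID, OrderNo}; their closure is {ChefID, Date, Ingredient, KitchenStation, OrderNo, ServerID}.
This includes all of Restaurant1, so the common attributes are a superkey of Restaurant1 — the join is lossless.

Yes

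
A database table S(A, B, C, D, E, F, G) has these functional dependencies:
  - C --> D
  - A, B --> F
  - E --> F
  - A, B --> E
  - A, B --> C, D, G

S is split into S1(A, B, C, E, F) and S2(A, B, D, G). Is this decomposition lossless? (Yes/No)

S1 ∩ S2 = {A, B}; its closure under F is {A, B, C, D, E, F, G}.
This includes all of S1, so the common attributes are a superkey of S1 — the join is lossless.

Yes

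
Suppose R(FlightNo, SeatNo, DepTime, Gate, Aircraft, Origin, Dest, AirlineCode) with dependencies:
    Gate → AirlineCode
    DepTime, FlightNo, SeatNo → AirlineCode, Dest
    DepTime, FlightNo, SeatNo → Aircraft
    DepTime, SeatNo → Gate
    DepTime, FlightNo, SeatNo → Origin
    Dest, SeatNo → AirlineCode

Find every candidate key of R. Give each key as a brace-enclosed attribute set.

Attributes never on any right-hand side: {DepTime, FlightNo, SeatNo} — every candidate key must contain all of them.
{DepTime, FlightNo, SeatNo}⁺ = {Aircraft, AirlineCode, DepTime, Dest, FlightNo, Gate, Origin, SeatNo}, which is every attribute, so {DepTime, FlightNo, SeatNo} is a candidate key.
No other minimal set has full closure, so this is the only candidate key.

{DepTime, FlightNo, SeatNo}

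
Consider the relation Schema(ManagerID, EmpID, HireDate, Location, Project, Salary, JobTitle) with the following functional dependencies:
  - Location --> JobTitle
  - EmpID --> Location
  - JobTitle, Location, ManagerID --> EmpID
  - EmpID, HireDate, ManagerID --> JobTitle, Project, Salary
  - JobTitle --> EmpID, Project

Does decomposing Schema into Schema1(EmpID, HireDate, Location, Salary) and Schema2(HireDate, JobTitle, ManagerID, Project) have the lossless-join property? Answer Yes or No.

No

Common attributes: {HireDate}; their closure is {HireDate}.
Schema1 ⊄ {HireDate} and Schema2 ⊄ {HireDate}, so the split is lossy.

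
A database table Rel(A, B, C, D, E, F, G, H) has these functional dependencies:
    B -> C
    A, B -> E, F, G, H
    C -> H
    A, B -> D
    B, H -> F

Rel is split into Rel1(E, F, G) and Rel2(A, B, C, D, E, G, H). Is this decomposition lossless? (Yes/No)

No

The shared attributes are {E, G} and {E, G}⁺ = {E, G}.
Rel1 ⊄ {E, G} and Rel2 ⊄ {E, G}, so the split is lossy.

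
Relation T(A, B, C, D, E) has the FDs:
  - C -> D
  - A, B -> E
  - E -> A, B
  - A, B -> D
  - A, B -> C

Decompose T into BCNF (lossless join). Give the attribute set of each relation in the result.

{A, B, C, E}; {C, D}

Candidate keys of the original relation: {A, B}, {E}.
{A, B, C, D, E}: {C} determines {C, D} here but is not a superkey — split on C -> D, giving {C, D} and {A, B, C, E}.
{C, D} is in BCNF.
{A, B, C, E} is in BCNF.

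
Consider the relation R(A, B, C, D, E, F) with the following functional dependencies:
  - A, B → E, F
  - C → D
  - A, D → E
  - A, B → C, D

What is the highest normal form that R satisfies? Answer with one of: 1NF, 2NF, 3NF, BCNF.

2NF

Candidate key: {A, B}. Prime attributes: {A, B}.
For C → D we have {C}⁺ = {C, D}; {C} is not a superkey, so BCNF fails.
C → D has non-prime {D} on the right and a non-superkey on the left, so 3NF fails.
No non-prime attribute depends on a proper subset of any candidate key, so 2NF holds.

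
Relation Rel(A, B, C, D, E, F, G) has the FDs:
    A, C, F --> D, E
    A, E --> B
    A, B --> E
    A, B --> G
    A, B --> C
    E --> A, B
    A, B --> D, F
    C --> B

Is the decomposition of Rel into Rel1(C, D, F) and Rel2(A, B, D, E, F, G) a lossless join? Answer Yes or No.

The shared attributes are {D, F} and {D, F}⁺ = {D, F}.
Rel1 ⊄ {D, F} and Rel2 ⊄ {D, F}, so the split is lossy.

No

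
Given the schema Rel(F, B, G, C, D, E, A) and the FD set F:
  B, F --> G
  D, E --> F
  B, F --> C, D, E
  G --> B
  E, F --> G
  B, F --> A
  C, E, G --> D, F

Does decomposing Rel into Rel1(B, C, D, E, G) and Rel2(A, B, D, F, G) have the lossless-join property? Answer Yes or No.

Common attributes: {B, D, G}; their closure is {B, D, G}.
Neither Rel1 nor Rel2 is contained in that closure, so the decomposition is lossy.

No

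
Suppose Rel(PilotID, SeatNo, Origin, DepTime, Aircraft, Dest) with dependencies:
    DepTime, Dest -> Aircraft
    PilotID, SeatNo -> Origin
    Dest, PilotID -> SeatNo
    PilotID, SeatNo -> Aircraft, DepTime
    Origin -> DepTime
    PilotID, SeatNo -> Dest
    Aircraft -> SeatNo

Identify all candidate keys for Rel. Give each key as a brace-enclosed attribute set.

{Aircraft, PilotID}, {Dest, PilotID}, {PilotID, SeatNo}

No FD produces {PilotID}, so it must be in every candidate key.
{Aircraft, PilotID} is a candidate key since {Aircraft, PilotID}⁺ = {Aircraft, DepTime, Dest, Origin, PilotID, SeatNo} covers every attribute.
{Dest, PilotID} is a candidate key since {Dest, PilotID}⁺ = {Aircraft, DepTime, Dest, Origin, PilotID, SeatNo} covers every attribute.
{PilotID, SeatNo} is a candidate key since {PilotID, SeatNo}⁺ = {Aircraft, DepTime, Dest, Origin, PilotID, SeatNo} covers every attribute.
These are minimal and exhaustive — every other superkey contains one of them.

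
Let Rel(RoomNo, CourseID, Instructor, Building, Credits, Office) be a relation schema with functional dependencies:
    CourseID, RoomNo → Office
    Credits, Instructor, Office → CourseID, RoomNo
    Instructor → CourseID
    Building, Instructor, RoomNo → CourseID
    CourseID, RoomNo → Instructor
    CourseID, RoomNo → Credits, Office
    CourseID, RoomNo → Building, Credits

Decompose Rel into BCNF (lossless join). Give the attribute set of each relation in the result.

Candidate keys of the original relation: {CourseID, RoomNo}, {Credits, Instructor, Office}, {Instructor, RoomNo}.
In {Building, CourseID, Credits, Instructor, Office, RoomNo}, {Instructor} is not a superkey ({Instructor}⁺ restricted to this set is {CourseID, Instructor}), so split on Instructor → CourseID into {CourseID, Instructor} and {Building, Credits, Instructor, Office, RoomNo}.
{CourseID, Instructor}: every determinant is a superkey — BCNF.
{Building, Credits, Instructor, Office, RoomNo}: every determinant is a superkey — BCNF.

{Building, Credits, Instructor, Office, RoomNo}; {CourseID, Instructor}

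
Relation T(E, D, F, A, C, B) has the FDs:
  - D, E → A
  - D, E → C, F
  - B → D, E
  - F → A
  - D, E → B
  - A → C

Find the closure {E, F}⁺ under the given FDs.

Start with {E, F}.
F → A applies; add {A} → now {A, E, F}.
A → C applies; add {C} → now {A, C, E, F}.
No further FD applies.

{A, C, E, F}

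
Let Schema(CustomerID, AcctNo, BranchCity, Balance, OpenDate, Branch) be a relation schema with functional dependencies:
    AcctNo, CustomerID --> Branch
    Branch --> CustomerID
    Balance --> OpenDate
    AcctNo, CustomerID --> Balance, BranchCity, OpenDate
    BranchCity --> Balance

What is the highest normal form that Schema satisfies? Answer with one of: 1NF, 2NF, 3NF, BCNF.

2NF

Candidate keys: {AcctNo, Branch}, {AcctNo, CustomerID}. Prime attributes: {AcctNo, Branch, CustomerID}.
For Branch --> CustomerID we have {Branch}⁺ = {Branch, CustomerID}; {Branch} is not a superkey, so BCNF fails.
Balance --> OpenDate determines the non-prime attribute {OpenDate} from a non-superkey — 3NF is violated.
No proper subset of a key has a non-prime attribute in its closure, so there is no partial dependency; 2NF holds.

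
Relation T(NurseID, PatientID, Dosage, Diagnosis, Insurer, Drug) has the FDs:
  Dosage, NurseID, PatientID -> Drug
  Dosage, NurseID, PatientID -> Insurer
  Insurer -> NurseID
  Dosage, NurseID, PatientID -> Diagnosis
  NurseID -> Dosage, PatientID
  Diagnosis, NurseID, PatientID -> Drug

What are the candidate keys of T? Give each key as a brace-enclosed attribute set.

{Insurer}, {NurseID}

{Insurer}⁺ = {Diagnosis, Dosage, Drug, Insurer, NurseID, PatientID}, which is every attribute, so {Insurer} is a candidate key.
{NurseID}⁺ = {Diagnosis, Dosage, Drug, Insurer, NurseID, PatientID}, which is every attribute, so {NurseID} is a candidate key.
These are minimal and exhaustive — every other superkey contains one of them.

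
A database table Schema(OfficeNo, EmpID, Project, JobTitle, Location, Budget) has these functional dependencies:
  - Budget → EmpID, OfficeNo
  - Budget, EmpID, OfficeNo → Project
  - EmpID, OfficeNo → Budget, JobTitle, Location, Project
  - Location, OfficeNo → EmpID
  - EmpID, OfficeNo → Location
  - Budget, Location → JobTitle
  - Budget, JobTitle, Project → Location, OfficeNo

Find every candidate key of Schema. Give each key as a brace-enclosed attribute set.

{Budget} is a candidate key since {Budget}⁺ = {Budget, EmpID, JobTitle, Location, OfficeNo, Project} covers every attribute.
{EmpID, OfficeNo} is a candidate key since {EmpID, OfficeNo}⁺ = {Budget, EmpID, JobTitle, Location, OfficeNo, Project} covers every attribute.
{Location, OfficeNo} is a candidate key since {Location, OfficeNo}⁺ = {Budget, EmpID, JobTitle, Location, OfficeNo, Project} covers every attribute.
No proper subset of any of these is a key, and no other minimal superkey exists.

{Budget}, {EmpID, OfficeNo}, {Location, OfficeNo}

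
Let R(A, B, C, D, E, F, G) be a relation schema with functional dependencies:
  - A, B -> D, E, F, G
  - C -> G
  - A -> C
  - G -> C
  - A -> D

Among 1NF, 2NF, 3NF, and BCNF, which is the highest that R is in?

1NF

Candidate key: {A, B}. Prime attributes: {A, B}.
C -> G breaks BCNF: {C}⁺ = {C, G}, so {C} is not a superkey.
C -> G determines the non-prime attribute {G} from a non-superkey — 3NF is violated.
Since {A} ⊂ {A, B} and {A}⁺ ⊇ {C, D, G} with {C, D, G} non-prime, there is a partial dependency; 2NF fails.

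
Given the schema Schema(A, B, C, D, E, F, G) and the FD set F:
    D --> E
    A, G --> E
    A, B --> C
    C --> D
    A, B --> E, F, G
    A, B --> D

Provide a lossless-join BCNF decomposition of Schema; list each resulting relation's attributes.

Candidate key of the original relation: {A, B}.
Within {A, B, C, D, E, F, G}: {D}⁺ ∩ {A, B, C, D, E, F, G} = {D, E}, not the whole set, so D --> E violates BCNF; decompose into {D, E} and {A, B, C, D, F, G}.
{D, E} has no BCNF violation.
Within {A, B, C, D, F, G}: {C}⁺ ∩ {A, B, C, D, F, G} = {C, D}, not the whole set, so C --> D violates BCNF; decompose into {C, D} and {A, B, C, F, G}.
{C, D} has no BCNF violation.
{A, B, C, F, G} has no BCNF violation.

{A, B, C, F, G}; {C, D}; {D, E}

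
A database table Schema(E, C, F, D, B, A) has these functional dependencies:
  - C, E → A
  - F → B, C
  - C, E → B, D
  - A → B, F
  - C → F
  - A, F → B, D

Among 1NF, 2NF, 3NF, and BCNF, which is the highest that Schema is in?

1NF

Candidate keys: {A, E}, {C, E}, {E, F}. Prime attributes: {A, C, E, F}.
F → B, C breaks BCNF: {F}⁺ = {B, C, F}, so {F} is not a superkey.
F → B, C has non-prime {B} on the right and a non-superkey on the left, so 3NF fails.
Since {A} ⊂ {A, E} and {A}⁺ ⊇ {B, D} with {B, D} non-prime, there is a partial dependency; 2NF fails.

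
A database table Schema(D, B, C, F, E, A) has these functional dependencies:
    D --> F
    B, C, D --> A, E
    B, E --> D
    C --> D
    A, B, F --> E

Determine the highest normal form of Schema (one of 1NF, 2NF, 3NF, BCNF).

Candidate key: {B, C}. Prime attributes: {B, C}.
D --> F: {D}⁺ = {D, F}, which is not all of the attributes, so the left side is not a superkey — BCNF is violated.
Because {F} is non-prime and the left side of D --> F is not a superkey, the relation is not in 3NF.
{C} is a proper subset of the key {B, C}, and {C}⁺ contains the non-prime attributes {D, F} — a partial dependency, so 2NF is violated.

1NF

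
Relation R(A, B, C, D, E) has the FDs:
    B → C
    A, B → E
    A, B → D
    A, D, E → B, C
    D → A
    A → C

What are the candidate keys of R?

{A, B}, {B, D}, {D, E}

{A, B} is a candidate key since {A, B}⁺ = {A, B, C, D, E} covers every attribute.
{B, D} is a candidate key since {B, D}⁺ = {A, B, C, D, E} covers every attribute.
{D, E} is a candidate key since {D, E}⁺ = {A, B, C, D, E} covers every attribute.
No proper subset of any of these is a key, and no other minimal superkey exists.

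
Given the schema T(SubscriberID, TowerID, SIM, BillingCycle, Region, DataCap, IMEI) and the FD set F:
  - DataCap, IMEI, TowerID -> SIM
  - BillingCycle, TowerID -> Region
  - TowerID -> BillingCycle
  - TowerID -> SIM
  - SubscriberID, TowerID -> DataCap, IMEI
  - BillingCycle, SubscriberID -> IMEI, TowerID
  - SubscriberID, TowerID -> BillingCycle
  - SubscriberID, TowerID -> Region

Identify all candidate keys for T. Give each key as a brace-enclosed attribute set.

Attributes never on any right-hand side: {SubscriberID} — every candidate key must contain it.
{BillingCycle, SubscriberID}⁺ = {BillingCycle, DataCap, IMEI, Region, SIM, SubscriberID, TowerID} — all of the relation — so {BillingCycle, SubscriberID} is a candidate key.
{SubscriberID, TowerID}⁺ = {BillingCycle, DataCap, IMEI, Region, SIM, SubscriberID, TowerID} — all of the relation — so {SubscriberID, TowerID} is a candidate key.
No proper subset of any of these is a key, and no other minimal superkey exists.

{BillingCycle, SubscriberID}, {SubscriberID, TowerID}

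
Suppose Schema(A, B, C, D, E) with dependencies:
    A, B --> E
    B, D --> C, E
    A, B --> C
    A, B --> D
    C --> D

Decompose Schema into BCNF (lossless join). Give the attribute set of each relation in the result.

Candidate key of the original relation: {A, B}.
Within {A, B, C, D, E}: {B, D}⁺ ∩ {A, B, C, D, E} = {B, C, D, E}, not the whole set, so B, D --> C, E violates BCNF; decompose into {B, C, D, E} and {A, B, D}.
Within {B, C, D, E}: {C}⁺ ∩ {B, C, D, E} = {C, D}, not the whole set, so C --> D violates BCNF; decompose into {C, D} and {B, C, E}.
{C, D}: every determinant is a superkey — BCNF.
{B, C, E}: every determinant is a superkey — BCNF.
{A, B, D}: every determinant is a superkey — BCNF.

{A, B, D}; {B, C, E}; {C, D}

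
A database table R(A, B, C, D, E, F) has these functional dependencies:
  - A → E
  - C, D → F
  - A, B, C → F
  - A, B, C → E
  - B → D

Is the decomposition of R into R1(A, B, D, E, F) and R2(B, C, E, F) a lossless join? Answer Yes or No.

Common attributes: {B, E, F}; their closure is {B, D, E, F}.
The closure covers neither R1 nor R2 entirely; the join is not lossless.

No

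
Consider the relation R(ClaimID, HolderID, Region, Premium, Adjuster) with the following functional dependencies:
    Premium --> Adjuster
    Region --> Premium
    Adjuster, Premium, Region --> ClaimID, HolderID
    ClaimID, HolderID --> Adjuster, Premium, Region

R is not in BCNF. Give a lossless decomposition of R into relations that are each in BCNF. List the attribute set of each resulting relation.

Candidate keys of the original relation: {ClaimID, HolderID}, {Region}.
In {Adjuster, ClaimID, HolderID, Premium, Region}, {Premium} is not a superkey ({Premium}⁺ restricted to this set is {Adjuster, Premium}), so split on Premium --> Adjuster into {Adjuster, Premium} and {ClaimID, HolderID, Premium, Region}.
{Adjuster, Premium}: every determinant is a superkey — BCNF.
{ClaimID, HolderID, Premium, Region}: every determinant is a superkey — BCNF.

{Adjuster, Premium}; {ClaimID, HolderID, Premium, Region}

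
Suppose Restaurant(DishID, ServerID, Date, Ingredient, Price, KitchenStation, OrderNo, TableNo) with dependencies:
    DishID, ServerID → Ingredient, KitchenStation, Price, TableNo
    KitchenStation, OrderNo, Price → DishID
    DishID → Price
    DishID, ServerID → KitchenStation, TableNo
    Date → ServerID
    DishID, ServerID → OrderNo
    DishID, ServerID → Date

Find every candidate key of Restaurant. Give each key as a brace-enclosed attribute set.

{Date, DishID}, {Date, KitchenStation, OrderNo, Price}, {DishID, ServerID}, {KitchenStation, OrderNo, Price, ServerID}

Closure of {Date, DishID} is {Date, DishID, Ingredient, KitchenStation, OrderNo, Price, ServerID, TableNo}, the whole schema; {Date, DishID} is a candidate key.
Closure of {DishID, ServerID} is {Date, DishID, Ingredient, KitchenStation, OrderNo, Price, ServerID, TableNo}, the whole schema; {DishID, ServerID} is a candidate key.
Closure of {Date, KitchenStation, OrderNo, Price} is {Date, DishID, Ingredient, KitchenStation, OrderNo, Price, ServerID, TableNo}, the whole schema; {Date, KitchenStation, OrderNo, Price} is a candidate key.
Closure of {KitchenStation, OrderNo, Price, ServerID} is {Date, DishID, Ingredient, KitchenStation, OrderNo, Price, ServerID, TableNo}, the whole schema; {KitchenStation, OrderNo, Price, ServerID} is a candidate key.
Any other superkey properly contains one of these, so there are no further candidate keys.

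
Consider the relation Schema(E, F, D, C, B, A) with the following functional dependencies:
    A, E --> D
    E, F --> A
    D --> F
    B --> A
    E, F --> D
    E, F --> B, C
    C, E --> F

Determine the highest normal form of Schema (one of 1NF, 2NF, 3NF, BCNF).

Candidate keys: {A, E}, {B, E}, {C, E}, {D, E}, {E, F}. Prime attributes: {A, B, C, D, E, F}.
D --> F breaks BCNF: {D}⁺ = {D, F}, so {D} is not a superkey.
Its right-hand attributes {F} are all prime, as are those of every other non-superkey FD — the relation is in 3NF.

3NF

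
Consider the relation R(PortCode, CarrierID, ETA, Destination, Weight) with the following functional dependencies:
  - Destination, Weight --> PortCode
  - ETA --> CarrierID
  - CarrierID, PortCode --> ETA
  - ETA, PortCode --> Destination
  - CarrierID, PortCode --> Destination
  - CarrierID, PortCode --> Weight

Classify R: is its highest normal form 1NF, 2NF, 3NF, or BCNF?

3NF

Candidate keys: {CarrierID, Destination, Weight}, {CarrierID, PortCode}, {Destination, ETA, Weight}, {ETA, PortCode}. Prime attributes: {CarrierID, Destination, ETA, PortCode, Weight}.
Destination, Weight --> PortCode breaks BCNF: {Destination, Weight}⁺ = {Destination, PortCode, Weight}, so {Destination, Weight} is not a superkey.
Its right-hand attributes {PortCode} are all prime, as are those of every other non-superkey FD — the relation is in 3NF.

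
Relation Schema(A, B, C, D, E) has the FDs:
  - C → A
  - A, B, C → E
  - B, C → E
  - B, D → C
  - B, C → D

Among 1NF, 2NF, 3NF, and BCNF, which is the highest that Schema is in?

1NF

Candidate keys: {B, C}, {B, D}. Prime attributes: {B, C, D}.
C → A breaks BCNF: {C}⁺ = {A, C}, so {C} is not a superkey.
Because {A} is non-prime and the left side of C → A is not a superkey, the relation is not in 3NF.
The proper key subset {C} of {B, C} determines non-prime {A}, so the relation is not even in 2NF.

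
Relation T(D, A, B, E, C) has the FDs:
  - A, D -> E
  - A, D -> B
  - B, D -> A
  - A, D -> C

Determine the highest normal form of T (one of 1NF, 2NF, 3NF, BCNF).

Candidate keys: {A, D}, {B, D}. Prime attributes: {A, B, D}.
The left-hand side of every FD is a superkey, so BCNF is satisfied.

BCNF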